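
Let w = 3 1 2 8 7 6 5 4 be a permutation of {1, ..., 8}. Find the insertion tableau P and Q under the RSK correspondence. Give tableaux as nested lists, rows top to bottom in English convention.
P = [[1, 2, 4], [3, 5], [6], [7], [8]], Q = [[1, 3, 4], [2, 5], [6], [7], [8]]

Insert each entry of the permutation into P by Schensted row insertion, recording in Q the position of each new cell.

Insert 3: appended to row 1. P = [[3]], Q = [[1]].
Insert 1: 1 bumps 3 from row 1; 3 starts row 2. P = [[1], [3]], Q = [[1], [2]].
Insert 2: appended to row 1. P = [[1, 2], [3]], Q = [[1, 3], [2]].
Insert 8: appended to row 1. P = [[1, 2, 8], [3]], Q = [[1, 3, 4], [2]].
Insert 7: 7 bumps 8 from row 1; 8 appends to row 2. P = [[1, 2, 7], [3, 8]], Q = [[1, 3, 4], [2, 5]].
Insert 6: 6 bumps 7 from row 1; 7 bumps 8 from row 2; 8 starts row 3. P = [[1, 2, 6], [3, 7], [8]], Q = [[1, 3, 4], [2, 5], [6]].
Insert 5: 5 bumps 6 from row 1; 6 bumps 7 from row 2; 7 bumps 8 from row 3; 8 starts row 4. P = [[1, 2, 5], [3, 6], [7], [8]], Q = [[1, 3, 4], [2, 5], [6], [7]].
Insert 4: 4 bumps 5 from row 1; 5 bumps 6 from row 2; 6 bumps 7 from row 3; 7 bumps 8 from row 4; 8 starts row 5. P = [[1, 2, 4], [3, 5], [6], [7], [8]], Q = [[1, 3, 4], [2, 5], [6], [7], [8]].

So P = [[1, 2, 4], [3, 5], [6], [7], [8]], Q = [[1, 3, 4], [2, 5], [6], [7], [8]].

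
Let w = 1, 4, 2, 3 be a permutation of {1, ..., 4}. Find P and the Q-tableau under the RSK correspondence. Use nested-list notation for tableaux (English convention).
Insert each entry of the permutation into P by Schensted row insertion, recording in Q the position of each new cell.

Insert 1: appended to row 1. P = [[1]].
Insert 4: appended to row 1. P = [[1, 4]].
Insert 2: 2 bumps 4 from row 1; 4 starts row 2. P = [[1, 2], [4]].
Insert 3: appended to row 1. P = [[1, 2, 3], [4]].

So P = [[1, 2, 3], [4]], Q = [[1, 2, 4], [3]].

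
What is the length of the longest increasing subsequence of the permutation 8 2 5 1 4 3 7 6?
3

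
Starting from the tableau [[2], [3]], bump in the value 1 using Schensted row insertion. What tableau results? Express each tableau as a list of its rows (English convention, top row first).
[[1], [2], [3]]

In row 1, 1 replaces 2 (the leftmost entry greater than 1); 2 is bumped to row 2. In row 2, 2 replaces 3 (the leftmost entry greater than 2); 3 is bumped to row 3. 3 starts a new row 3. The new tableau is [[1], [2], [3]].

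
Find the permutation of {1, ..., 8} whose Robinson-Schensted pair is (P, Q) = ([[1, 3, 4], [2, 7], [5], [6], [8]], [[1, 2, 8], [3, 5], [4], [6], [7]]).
6 8 7 2 5 3 1 4

Reverse the RSK construction: for i from n down to 1, find the cell of Q containing i, remove the entry at that cell from P, and reverse-bump it up through P; the value ejected from row 1 is w(i).

Step i=8: Q has 8 at row 1, column 3; remove that cell from P, ejecting 4. So w(8) = 4. P is now [[1, 3], [2, 7], [5], [6], [8]].
Step i=7: Q has 7 at row 5, column 1; remove 8 from row 5 of P and reverse-bump: 8 enters row 4 and ejects 6; 6 enters row 3 and ejects 5; 5 enters row 2 and ejects 2; 2 enters row 1 and ejects 1. So w(7) = 1. P is now [[2, 3], [5, 7], [6], [8]].
Step i=6: Q has 6 at row 4, column 1; remove 8 from row 4 of P and reverse-bump: 8 enters row 3 and ejects 6; 6 enters row 2 and ejects 5; 5 enters row 1 and ejects 3. So w(6) = 3. P is now [[2, 5], [6, 7], [8]].
Step i=5: Q has 5 at row 2, column 2; remove 7 from row 2 of P and reverse-bump: 7 enters row 1 and ejects 5. So w(5) = 5. P is now [[2, 7], [6], [8]].
Step i=4: Q has 4 at row 3, column 1; remove 8 from row 3 of P and reverse-bump: 8 enters row 2 and ejects 6; 6 enters row 1 and ejects 2. So w(4) = 2. P is now [[6, 7], [8]].
Step i=3: Q has 3 at row 2, column 1; remove 8 from row 2 of P and reverse-bump: 8 enters row 1 and ejects 7. So w(3) = 7. P is now [[6, 8]].
Step i=2: Q has 2 at row 1, column 2; remove that cell from P, ejecting 8. So w(2) = 8. P is now [[6]].
Step i=1: Q has 1 at row 1, column 1; remove that cell from P, ejecting 6. So w(1) = 6. P is now [].

So w = 6 8 7 2 5 3 1 4.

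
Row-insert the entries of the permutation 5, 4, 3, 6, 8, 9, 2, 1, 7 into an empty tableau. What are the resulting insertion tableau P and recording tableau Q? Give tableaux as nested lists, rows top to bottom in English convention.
P = [[1, 6, 7, 9], [2, 8], [3], [4], [5]], Q = [[1, 4, 5, 6], [2, 9], [3], [7], [8]]

Insert each entry of the permutation into P by Schensted row insertion, recording in Q the position of each new cell.

Insert 5: appended to row 1. P = [[5]].
Insert 4: 4 bumps 5 from row 1; 5 starts row 2. P = [[4], [5]].
Insert 3: 3 bumps 4 from row 1; 4 bumps 5 from row 2; 5 starts row 3. P = [[3], [4], [5]].
Insert 6: appended to row 1. P = [[3, 6], [4], [5]].
Insert 8: appended to row 1. P = [[3, 6, 8], [4], [5]].
Insert 9: appended to row 1. P = [[3, 6, 8, 9], [4], [5]].
Insert 2: 2 bumps 3 from row 1; 3 bumps 4 from row 2; 4 bumps 5 from row 3; 5 starts row 4. P = [[2, 6, 8, 9], [3], [4], [5]].
Insert 1: 1 bumps 2 from row 1; 2 bumps 3 from row 2; 3 bumps 4 from row 3; 4 bumps 5 from row 4; 5 starts row 5. P = [[1, 6, 8, 9], [2], [3], [4], [5]].
Insert 7: 7 bumps 8 from row 1; 8 appends to row 2. P = [[1, 6, 7, 9], [2, 8], [3], [4], [5]].

So P = [[1, 6, 7, 9], [2, 8], [3], [4], [5]], Q = [[1, 4, 5, 6], [2, 9], [3], [7], [8]].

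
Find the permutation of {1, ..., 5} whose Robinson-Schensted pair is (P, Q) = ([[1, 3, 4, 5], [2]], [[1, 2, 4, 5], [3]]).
2 3 1 4 5

Reverse the RSK construction: for i from n down to 1, find the cell of Q containing i, remove the entry at that cell from P, and reverse-bump it up through P; the value ejected from row 1 is w(i).

Step i=5: Q has 5 at row 1, column 4; remove that cell from P, ejecting 5. So w(5) = 5. P is now [[1, 3, 4], [2]].
Step i=4: Q has 4 at row 1, column 3; remove that cell from P, ejecting 4. So w(4) = 4. P is now [[1, 3], [2]].
Step i=3: Q has 3 at row 2, column 1; remove 2 from row 2 of P and reverse-bump: 2 enters row 1 and ejects 1. So w(3) = 1. P is now [[2, 3]].
Step i=2: Q has 2 at row 1, column 2; remove that cell from P, ejecting 3. So w(2) = 3. P is now [[2]].
Step i=1: Q has 1 at row 1, column 1; remove that cell from P, ejecting 2. So w(1) = 2. P is now [].

So w = 2 3 1 4 5.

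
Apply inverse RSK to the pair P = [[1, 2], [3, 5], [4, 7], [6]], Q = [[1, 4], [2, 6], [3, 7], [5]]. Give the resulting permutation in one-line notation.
6 4 3 7 1 5 2

Reverse the RSK construction: for i from n down to 1, find the cell of Q containing i, remove the entry at that cell from P, and reverse-bump it up through P; the value ejected from row 1 is w(i).

Step i=7: Q has 7 at row 3, column 2; remove 7 from row 3 of P and reverse-bump: 7 enters row 2 and ejects 5; 5 enters row 1 and ejects 2. So w(7) = 2. P is now [[1, 5], [3, 7], [4], [6]].
Step i=6: Q has 6 at row 2, column 2; remove 7 from row 2 of P and reverse-bump: 7 enters row 1 and ejects 5. So w(6) = 5. P is now [[1, 7], [3], [4], [6]].
Step i=5: Q has 5 at row 4, column 1; remove 6 from row 4 of P and reverse-bump: 6 enters row 3 and ejects 4; 4 enters row 2 and ejects 3; 3 enters row 1 and ejects 1. So w(5) = 1. P is now [[3, 7], [4], [6]].
Step i=4: Q has 4 at row 1, column 2; remove that cell from P, ejecting 7. So w(4) = 7. P is now [[3], [4], [6]].
Step i=3: Q has 3 at row 3, column 1; remove 6 from row 3 of P and reverse-bump: 6 enters row 2 and ejects 4; 4 enters row 1 and ejects 3. So w(3) = 3. P is now [[4], [6]].
Step i=2: Q has 2 at row 2, column 1; remove 6 from row 2 of P and reverse-bump: 6 enters row 1 and ejects 4. So w(2) = 4. P is now [[6]].
Step i=1: Q has 1 at row 1, column 1; remove that cell from P, ejecting 6. So w(1) = 6. P is now [].

So w = 6 4 3 7 1 5 2.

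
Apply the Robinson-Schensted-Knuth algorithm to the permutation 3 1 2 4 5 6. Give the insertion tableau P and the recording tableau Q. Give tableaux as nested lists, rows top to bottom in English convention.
Insert each entry of the permutation into P by Schensted row insertion, recording in Q the position of each new cell.

Insert 3: appended to row 1. P = [[3]], Q = [[1]].
Insert 1: 1 bumps 3 from row 1; 3 starts row 2. P = [[1], [3]], Q = [[1], [2]].
Insert 2: appended to row 1. P = [[1, 2], [3]], Q = [[1, 3], [2]].
Insert 4: appended to row 1. P = [[1, 2, 4], [3]], Q = [[1, 3, 4], [2]].
Insert 5: appended to row 1. P = [[1, 2, 4, 5], [3]], Q = [[1, 3, 4, 5], [2]].
Insert 6: appended to row 1. P = [[1, 2, 4, 5, 6], [3]], Q = [[1, 3, 4, 5, 6], [2]].

So P = [[1, 2, 4, 5, 6], [3]], Q = [[1, 3, 4, 5, 6], [2]].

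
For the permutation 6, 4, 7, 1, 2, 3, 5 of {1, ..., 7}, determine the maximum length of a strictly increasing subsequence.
4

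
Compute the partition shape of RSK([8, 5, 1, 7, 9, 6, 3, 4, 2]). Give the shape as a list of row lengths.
[3, 3, 1, 1, 1]

Row-insert each entry into an empty tableau.

After inserting 8: P = [[8]].
After inserting 5: P = [[5], [8]].
After inserting 1: P = [[1], [5], [8]].
After inserting 7: P = [[1, 7], [5], [8]].
After inserting 9: P = [[1, 7, 9], [5], [8]].
After inserting 6: P = [[1, 6, 9], [5, 7], [8]].
After inserting 3: P = [[1, 3, 9], [5, 6], [7], [8]].
After inserting 4: P = [[1, 3, 4], [5, 6, 9], [7], [8]].
After inserting 2: P = [[1, 2, 4], [3, 6, 9], [5], [7], [8]].

The final insertion tableau P = [[1, 2, 4], [3, 6, 9], [5], [7], [8]] has shape [3, 3, 1, 1, 1].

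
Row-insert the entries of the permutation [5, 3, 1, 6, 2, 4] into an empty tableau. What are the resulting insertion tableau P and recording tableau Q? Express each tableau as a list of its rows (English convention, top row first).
Insert each entry of the permutation into P by Schensted row insertion, recording in Q the position of each new cell.

Insert 5: appended to row 1. P = [[5]].
Insert 3: 3 bumps 5 from row 1; 5 starts row 2. P = [[3], [5]].
Insert 1: 1 bumps 3 from row 1; 3 bumps 5 from row 2; 5 starts row 3. P = [[1], [3], [5]].
Insert 6: appended to row 1. P = [[1, 6], [3], [5]].
Insert 2: 2 bumps 6 from row 1; 6 appends to row 2. P = [[1, 2], [3, 6], [5]].
Insert 4: appended to row 1. P = [[1, 2, 4], [3, 6], [5]].

So P = [[1, 2, 4], [3, 6], [5]], Q = [[1, 4, 6], [2, 5], [3]].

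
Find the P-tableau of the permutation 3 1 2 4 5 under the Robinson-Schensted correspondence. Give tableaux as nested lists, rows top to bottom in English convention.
Insert 3: appended to row 1. P = [[3]].
Insert 1: 1 bumps 3 from row 1; 3 starts row 2. P = [[1], [3]].
Insert 2: appended to row 1. P = [[1, 2], [3]].
Insert 4: appended to row 1. P = [[1, 2, 4], [3]].
Insert 5: appended to row 1. P = [[1, 2, 4, 5], [3]].

So P = [[1, 2, 4, 5], [3]].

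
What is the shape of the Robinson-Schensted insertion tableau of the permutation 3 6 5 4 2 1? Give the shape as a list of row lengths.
Row-insert each entry into an empty tableau.

After inserting 3: P = [[3]].
After inserting 6: P = [[3, 6]].
After inserting 5: P = [[3, 5], [6]].
After inserting 4: P = [[3, 4], [5], [6]].
After inserting 2: P = [[2, 4], [3], [5], [6]].
After inserting 1: P = [[1, 4], [2], [3], [5], [6]].

The final insertion tableau P = [[1, 4], [2], [3], [5], [6]] has shape [2, 1, 1, 1, 1].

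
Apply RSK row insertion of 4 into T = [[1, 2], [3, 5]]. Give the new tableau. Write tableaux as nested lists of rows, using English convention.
[[1, 2, 4], [3, 5]]

4 is larger than every entry of row 1, so it is appended to row 1. The new tableau is [[1, 2, 4], [3, 5]].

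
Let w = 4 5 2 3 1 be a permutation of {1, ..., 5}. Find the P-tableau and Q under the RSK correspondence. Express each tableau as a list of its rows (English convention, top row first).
P = [[1, 3], [2, 5], [4]], Q = [[1, 2], [3, 4], [5]]

Insert each entry of the permutation into P by Schensted row insertion, recording in Q the position of each new cell.

Insert 4: appended to row 1. P = [[4]].
Insert 5: appended to row 1. P = [[4, 5]].
Insert 2: 2 bumps 4 from row 1; 4 starts row 2. P = [[2, 5], [4]].
Insert 3: 3 bumps 5 from row 1; 5 appends to row 2. P = [[2, 3], [4, 5]].
Insert 1: 1 bumps 2 from row 1; 2 bumps 4 from row 2; 4 starts row 3. P = [[1, 3], [2, 5], [4]].

So P = [[1, 3], [2, 5], [4]], Q = [[1, 2], [3, 4], [5]].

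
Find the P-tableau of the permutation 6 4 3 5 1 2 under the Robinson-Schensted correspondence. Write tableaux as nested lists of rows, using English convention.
P = [[1, 2], [3, 5], [4], [6]]

Insert 6: appended to row 1. P = [[6]].
Insert 4: 4 bumps 6 from row 1; 6 starts row 2. P = [[4], [6]].
Insert 3: 3 bumps 4 from row 1; 4 bumps 6 from row 2; 6 starts row 3. P = [[3], [4], [6]].
Insert 5: appended to row 1. P = [[3, 5], [4], [6]].
Insert 1: 1 bumps 3 from row 1; 3 bumps 4 from row 2; 4 bumps 6 from row 3; 6 starts row 4. P = [[1, 5], [3], [4], [6]].
Insert 2: 2 bumps 5 from row 1; 5 appends to row 2. P = [[1, 2], [3, 5], [4], [6]].

So P = [[1, 2], [3, 5], [4], [6]].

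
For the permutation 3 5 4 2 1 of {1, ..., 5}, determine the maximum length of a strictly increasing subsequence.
2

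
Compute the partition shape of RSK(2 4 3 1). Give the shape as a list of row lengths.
Row-insert each entry into an empty tableau.

After inserting 2: P = [[2]].
After inserting 4: P = [[2, 4]].
After inserting 3: P = [[2, 3], [4]].
After inserting 1: P = [[1, 3], [2], [4]].

The final insertion tableau P = [[1, 3], [2], [4]] has shape [2, 1, 1].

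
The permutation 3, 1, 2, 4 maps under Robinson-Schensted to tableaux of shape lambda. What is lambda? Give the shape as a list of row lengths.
Row-insert each entry into an empty tableau.

After inserting 3: P = [[3]].
After inserting 1: P = [[1], [3]].
After inserting 2: P = [[1, 2], [3]].
After inserting 4: P = [[1, 2, 4], [3]].

The final insertion tableau P = [[1, 2, 4], [3]] has shape [3, 1].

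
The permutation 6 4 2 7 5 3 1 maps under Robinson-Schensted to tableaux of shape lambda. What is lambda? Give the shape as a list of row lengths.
Row-insert each entry into an empty tableau.

After inserting 6: P = [[6]].
After inserting 4: P = [[4], [6]].
After inserting 2: P = [[2], [4], [6]].
After inserting 7: P = [[2, 7], [4], [6]].
After inserting 5: P = [[2, 5], [4, 7], [6]].
After inserting 3: P = [[2, 3], [4, 5], [6, 7]].
After inserting 1: P = [[1, 3], [2, 5], [4, 7], [6]].

The final insertion tableau P = [[1, 3], [2, 5], [4, 7], [6]] has shape [2, 2, 2, 1].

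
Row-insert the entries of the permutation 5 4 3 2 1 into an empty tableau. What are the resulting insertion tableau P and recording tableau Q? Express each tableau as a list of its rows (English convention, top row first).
P = [[1], [2], [3], [4], [5]], Q = [[1], [2], [3], [4], [5]]

Insert each entry of the permutation into P by Schensted row insertion, recording in Q the position of each new cell.

Insert 5: appended to row 1. P = [[5]], Q = [[1]].
Insert 4: 4 bumps 5 from row 1; 5 starts row 2. P = [[4], [5]], Q = [[1], [2]].
Insert 3: 3 bumps 4 from row 1; 4 bumps 5 from row 2; 5 starts row 3. P = [[3], [4], [5]], Q = [[1], [2], [3]].
Insert 2: 2 bumps 3 from row 1; 3 bumps 4 from row 2; 4 bumps 5 from row 3; 5 starts row 4. P = [[2], [3], [4], [5]], Q = [[1], [2], [3], [4]].
Insert 1: 1 bumps 2 from row 1; 2 bumps 3 from row 2; 3 bumps 4 from row 3; 4 bumps 5 from row 4; 5 starts row 5. P = [[1], [2], [3], [4], [5]], Q = [[1], [2], [3], [4], [5]].

So P = [[1], [2], [3], [4], [5]], Q = [[1], [2], [3], [4], [5]].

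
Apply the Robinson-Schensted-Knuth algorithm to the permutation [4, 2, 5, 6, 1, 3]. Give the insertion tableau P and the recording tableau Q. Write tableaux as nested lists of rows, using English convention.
P = [[1, 3, 6], [2, 5], [4]], Q = [[1, 3, 4], [2, 6], [5]]

Insert each entry of the permutation into P by Schensted row insertion, recording in Q the position of each new cell.

Insert 4: appended to row 1. P = [[4]].
Insert 2: 2 bumps 4 from row 1; 4 starts row 2. P = [[2], [4]].
Insert 5: appended to row 1. P = [[2, 5], [4]].
Insert 6: appended to row 1. P = [[2, 5, 6], [4]].
Insert 1: 1 bumps 2 from row 1; 2 bumps 4 from row 2; 4 starts row 3. P = [[1, 5, 6], [2], [4]].
Insert 3: 3 bumps 5 from row 1; 5 appends to row 2. P = [[1, 3, 6], [2, 5], [4]].

So P = [[1, 3, 6], [2, 5], [4]], Q = [[1, 3, 4], [2, 6], [5]].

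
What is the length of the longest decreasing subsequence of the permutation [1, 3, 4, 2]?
2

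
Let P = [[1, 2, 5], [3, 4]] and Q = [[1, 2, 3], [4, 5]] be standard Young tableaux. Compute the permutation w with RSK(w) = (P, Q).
Reverse the RSK construction: for i from n down to 1, find the cell of Q containing i, remove the entry at that cell from P, and reverse-bump it up through P; the value ejected from row 1 is w(i).

Step i=5: Q has 5 at row 2, column 2; remove 4 from row 2 of P and reverse-bump: 4 enters row 1 and ejects 2. So w(5) = 2. P is now [[1, 4, 5], [3]].
Step i=4: Q has 4 at row 2, column 1; remove 3 from row 2 of P and reverse-bump: 3 enters row 1 and ejects 1. So w(4) = 1. P is now [[3, 4, 5]].
Step i=3: Q has 3 at row 1, column 3; remove that cell from P, ejecting 5. So w(3) = 5. P is now [[3, 4]].
Step i=2: Q has 2 at row 1, column 2; remove that cell from P, ejecting 4. So w(2) = 4. P is now [[3]].
Step i=1: Q has 1 at row 1, column 1; remove that cell from P, ejecting 3. So w(1) = 3. P is now [].

So w = 3 4 5 1 2.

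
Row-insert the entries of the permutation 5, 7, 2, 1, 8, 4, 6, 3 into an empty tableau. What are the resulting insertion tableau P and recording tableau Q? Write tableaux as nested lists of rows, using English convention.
P = [[1, 3, 6], [2, 4, 8], [5, 7]], Q = [[1, 2, 5], [3, 6, 7], [4, 8]]

Insert each entry of the permutation into P by Schensted row insertion, recording in Q the position of each new cell.

Insert 5: appended to row 1. P = [[5]].
Insert 7: appended to row 1. P = [[5, 7]].
Insert 2: 2 bumps 5 from row 1; 5 starts row 2. P = [[2, 7], [5]].
Insert 1: 1 bumps 2 from row 1; 2 bumps 5 from row 2; 5 starts row 3. P = [[1, 7], [2], [5]].
Insert 8: appended to row 1. P = [[1, 7, 8], [2], [5]].
Insert 4: 4 bumps 7 from row 1; 7 appends to row 2. P = [[1, 4, 8], [2, 7], [5]].
Insert 6: 6 bumps 8 from row 1; 8 appends to row 2. P = [[1, 4, 6], [2, 7, 8], [5]].
Insert 3: 3 bumps 4 from row 1; 4 bumps 7 from row 2; 7 appends to row 3. P = [[1, 3, 6], [2, 4, 8], [5, 7]].

So P = [[1, 3, 6], [2, 4, 8], [5, 7]], Q = [[1, 2, 5], [3, 6, 7], [4, 8]].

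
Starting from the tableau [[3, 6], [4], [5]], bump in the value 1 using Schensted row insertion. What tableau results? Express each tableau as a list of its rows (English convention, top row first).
In row 1, 1 replaces 3 (the leftmost entry greater than 1); 3 is bumped to row 2. In row 2, 3 replaces 4 (the leftmost entry greater than 3); 4 is bumped to row 3. In row 3, 4 replaces 5 (the leftmost entry greater than 4); 5 is bumped to row 4. 5 starts a new row 4. The new tableau is [[1, 6], [3], [4], [5]].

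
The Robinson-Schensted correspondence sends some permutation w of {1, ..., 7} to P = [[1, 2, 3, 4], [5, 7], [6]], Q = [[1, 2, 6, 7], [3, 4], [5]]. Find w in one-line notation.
Reverse the RSK construction: for i from n down to 1, find the cell of Q containing i, remove the entry at that cell from P, and reverse-bump it up through P; the value ejected from row 1 is w(i).

Step i=7: Q has 7 at row 1, column 4; remove that cell from P, ejecting 4. So w(7) = 4. P is now [[1, 2, 3], [5, 7], [6]].
Step i=6: Q has 6 at row 1, column 3; remove that cell from P, ejecting 3. So w(6) = 3. P is now [[1, 2], [5, 7], [6]].
Step i=5: Q has 5 at row 3, column 1; remove 6 from row 3 of P and reverse-bump: 6 enters row 2 and ejects 5; 5 enters row 1 and ejects 2. So w(5) = 2. P is now [[1, 5], [6, 7]].
Step i=4: Q has 4 at row 2, column 2; remove 7 from row 2 of P and reverse-bump: 7 enters row 1 and ejects 5. So w(4) = 5. P is now [[1, 7], [6]].
Step i=3: Q has 3 at row 2, column 1; remove 6 from row 2 of P and reverse-bump: 6 enters row 1 and ejects 1. So w(3) = 1. P is now [[6, 7]].
Step i=2: Q has 2 at row 1, column 2; remove that cell from P, ejecting 7. So w(2) = 7. P is now [[6]].
Step i=1: Q has 1 at row 1, column 1; remove that cell from P, ejecting 6. So w(1) = 6. P is now [].

So w = 6 7 1 5 2 3 4.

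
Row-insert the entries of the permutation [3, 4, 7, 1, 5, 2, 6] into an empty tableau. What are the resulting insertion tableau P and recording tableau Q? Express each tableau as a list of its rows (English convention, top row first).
Insert each entry of the permutation into P by Schensted row insertion, recording in Q the position of each new cell.

Insert 3: appended to row 1. P = [[3]].
Insert 4: appended to row 1. P = [[3, 4]].
Insert 7: appended to row 1. P = [[3, 4, 7]].
Insert 1: 1 bumps 3 from row 1; 3 starts row 2. P = [[1, 4, 7], [3]].
Insert 5: 5 bumps 7 from row 1; 7 appends to row 2. P = [[1, 4, 5], [3, 7]].
Insert 2: 2 bumps 4 from row 1; 4 bumps 7 from row 2; 7 starts row 3. P = [[1, 2, 5], [3, 4], [7]].
Insert 6: appended to row 1. P = [[1, 2, 5, 6], [3, 4], [7]].

So P = [[1, 2, 5, 6], [3, 4], [7]], Q = [[1, 2, 3, 7], [4, 5], [6]].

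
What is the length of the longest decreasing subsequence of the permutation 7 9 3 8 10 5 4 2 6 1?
6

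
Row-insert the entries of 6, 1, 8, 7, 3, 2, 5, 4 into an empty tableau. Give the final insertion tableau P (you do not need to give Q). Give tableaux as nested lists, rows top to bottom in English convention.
After inserting 6: P = [[6]].
After inserting 1: P = [[1], [6]].
After inserting 8: P = [[1, 8], [6]].
After inserting 7: P = [[1, 7], [6, 8]].
After inserting 3: P = [[1, 3], [6, 7], [8]].
After inserting 2: P = [[1, 2], [3, 7], [6], [8]].
After inserting 5: P = [[1, 2, 5], [3, 7], [6], [8]].
After inserting 4: P = [[1, 2, 4], [3, 5], [6, 7], [8]].

So P = [[1, 2, 4], [3, 5], [6, 7], [8]].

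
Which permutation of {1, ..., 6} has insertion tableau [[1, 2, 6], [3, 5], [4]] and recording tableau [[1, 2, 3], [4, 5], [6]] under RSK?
Reverse RSK: for i = n, n-1, ..., 1, locate i in Q, remove the corresponding corner cell from P, and reverse-bump its entry up through P; the value ejected from row 1 is w(i).

So w = 4 5 6 1 3 2.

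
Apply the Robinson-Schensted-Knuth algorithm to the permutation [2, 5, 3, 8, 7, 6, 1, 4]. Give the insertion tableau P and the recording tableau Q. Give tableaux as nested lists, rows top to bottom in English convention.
Insert each entry of the permutation into P by Schensted row insertion, recording in Q the position of each new cell.

After inserting 2: P = [[2]].
After inserting 5: P = [[2, 5]].
After inserting 3: P = [[2, 3], [5]].
After inserting 8: P = [[2, 3, 8], [5]].
After inserting 7: P = [[2, 3, 7], [5, 8]].
After inserting 6: P = [[2, 3, 6], [5, 7], [8]].
After inserting 1: P = [[1, 3, 6], [2, 7], [5], [8]].
After inserting 4: P = [[1, 3, 4], [2, 6], [5, 7], [8]].

So P = [[1, 3, 4], [2, 6], [5, 7], [8]], Q = [[1, 2, 4], [3, 5], [6, 8], [7]].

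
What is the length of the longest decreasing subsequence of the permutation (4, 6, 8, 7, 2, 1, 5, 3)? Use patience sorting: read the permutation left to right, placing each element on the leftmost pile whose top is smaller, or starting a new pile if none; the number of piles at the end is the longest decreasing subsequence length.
4: new pile. tops = [4]
6: onto pile 1 (replacing 4). tops = [6]
8: onto pile 1 (replacing 6). tops = [8]
7: new pile. tops = [8, 7]
2: new pile. tops = [8, 7, 2]
1: new pile. tops = [8, 7, 2, 1]
5: onto pile 3 (replacing 2). tops = [8, 7, 5, 1]
3: onto pile 4 (replacing 1). tops = [8, 7, 5, 3]

4 piles, so the longest decreasing subsequence has length 4.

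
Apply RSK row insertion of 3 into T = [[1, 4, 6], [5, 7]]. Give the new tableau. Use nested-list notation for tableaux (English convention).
[[1, 3, 6], [4, 7], [5]]

In row 1, 3 replaces 4 (the leftmost entry greater than 3); 4 is bumped to row 2. In row 2, 4 replaces 5 (the leftmost entry greater than 4); 5 is bumped to row 3. 5 starts a new row 3. The new tableau is [[1, 3, 6], [4, 7], [5]].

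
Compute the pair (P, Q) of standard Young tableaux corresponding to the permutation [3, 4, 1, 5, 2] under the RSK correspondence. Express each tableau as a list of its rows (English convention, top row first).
P = [[1, 2, 5], [3, 4]], Q = [[1, 2, 4], [3, 5]]

Insert each entry of the permutation into P by Schensted row insertion, recording in Q the position of each new cell.

After inserting 3: P = [[3]].
After inserting 4: P = [[3, 4]].
After inserting 1: P = [[1, 4], [3]].
After inserting 5: P = [[1, 4, 5], [3]].
After inserting 2: P = [[1, 2, 5], [3, 4]].

So P = [[1, 2, 5], [3, 4]], Q = [[1, 2, 4], [3, 5]].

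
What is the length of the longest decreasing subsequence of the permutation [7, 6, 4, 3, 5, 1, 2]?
5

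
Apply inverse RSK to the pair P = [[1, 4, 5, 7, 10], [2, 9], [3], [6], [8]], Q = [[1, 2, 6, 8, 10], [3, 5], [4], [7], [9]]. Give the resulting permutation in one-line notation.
8 9 6 3 4 5 2 7 1 10

Reverse the RSK construction: for i from n down to 1, find the cell of Q containing i, remove the entry at that cell from P, and reverse-bump it up through P; the value ejected from row 1 is w(i).

Step i=10: Q has 10 at row 1, column 5; remove that cell from P, ejecting 10. So w(10) = 10. P is now [[1, 4, 5, 7], [2, 9], [3], [6], [8]].
Step i=9: Q has 9 at row 5, column 1; remove 8 from row 5 of P and reverse-bump: 8 enters row 4 and ejects 6; 6 enters row 3 and ejects 3; 3 enters row 2 and ejects 2; 2 enters row 1 and ejects 1. So w(9) = 1. P is now [[2, 4, 5, 7], [3, 9], [6], [8]].
Step i=8: Q has 8 at row 1, column 4; remove that cell from P, ejecting 7. So w(8) = 7. P is now [[2, 4, 5], [3, 9], [6], [8]].
Step i=7: Q has 7 at row 4, column 1; remove 8 from row 4 of P and reverse-bump: 8 enters row 3 and ejects 6; 6 enters row 2 and ejects 3; 3 enters row 1 and ejects 2. So w(7) = 2. P is now [[3, 4, 5], [6, 9], [8]].
Step i=6: Q has 6 at row 1, column 3; remove that cell from P, ejecting 5. So w(6) = 5. P is now [[3, 4], [6, 9], [8]].
Step i=5: Q has 5 at row 2, column 2; remove 9 from row 2 of P and reverse-bump: 9 enters row 1 and ejects 4. So w(5) = 4. P is now [[3, 9], [6], [8]].
Step i=4: Q has 4 at row 3, column 1; remove 8 from row 3 of P and reverse-bump: 8 enters row 2 and ejects 6; 6 enters row 1 and ejects 3. So w(4) = 3. P is now [[6, 9], [8]].
Step i=3: Q has 3 at row 2, column 1; remove 8 from row 2 of P and reverse-bump: 8 enters row 1 and ejects 6. So w(3) = 6. P is now [[8, 9]].
Step i=2: Q has 2 at row 1, column 2; remove that cell from P, ejecting 9. So w(2) = 9. P is now [[8]].
Step i=1: Q has 1 at row 1, column 1; remove that cell from P, ejecting 8. So w(1) = 8. P is now [].

So w = 8 9 6 3 4 5 2 7 1 10.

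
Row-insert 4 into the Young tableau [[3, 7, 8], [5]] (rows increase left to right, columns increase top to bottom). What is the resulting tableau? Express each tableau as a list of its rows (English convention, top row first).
In row 1, 4 replaces 7 (the leftmost entry greater than 4); 7 is bumped to row 2. 7 is appended to row 2. The new tableau is [[3, 4, 8], [5, 7]].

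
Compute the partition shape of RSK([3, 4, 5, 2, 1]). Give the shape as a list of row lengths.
[3, 1, 1]

Row-insert each entry into an empty tableau.

After inserting 3: P = [[3]].
After inserting 4: P = [[3, 4]].
After inserting 5: P = [[3, 4, 5]].
After inserting 2: P = [[2, 4, 5], [3]].
After inserting 1: P = [[1, 4, 5], [2], [3]].

The final insertion tableau P = [[1, 4, 5], [2], [3]] has shape [3, 1, 1].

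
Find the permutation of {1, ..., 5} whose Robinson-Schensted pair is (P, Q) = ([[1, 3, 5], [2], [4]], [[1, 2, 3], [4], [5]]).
2 4 5 3 1

Reverse the RSK construction: for i from n down to 1, find the cell of Q containing i, remove the entry at that cell from P, and reverse-bump it up through P; the value ejected from row 1 is w(i).

Step i=5: Q has 5 at row 3, column 1; remove 4 from row 3 of P and reverse-bump: 4 enters row 2 and ejects 2; 2 enters row 1 and ejects 1. So w(5) = 1. P is now [[2, 3, 5], [4]].
Step i=4: Q has 4 at row 2, column 1; remove 4 from row 2 of P and reverse-bump: 4 enters row 1 and ejects 3. So w(4) = 3. P is now [[2, 4, 5]].
Step i=3: Q has 3 at row 1, column 3; remove that cell from P, ejecting 5. So w(3) = 5. P is now [[2, 4]].
Step i=2: Q has 2 at row 1, column 2; remove that cell from P, ejecting 4. So w(2) = 4. P is now [[2]].
Step i=1: Q has 1 at row 1, column 1; remove that cell from P, ejecting 2. So w(1) = 2. P is now [].

So w = 2 4 5 3 1.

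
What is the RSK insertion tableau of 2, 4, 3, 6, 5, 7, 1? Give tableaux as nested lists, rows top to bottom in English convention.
P = [[1, 3, 5, 7], [2, 6], [4]]

Insert 2: appended to row 1. P = [[2]].
Insert 4: appended to row 1. P = [[2, 4]].
Insert 3: 3 bumps 4 from row 1; 4 starts row 2. P = [[2, 3], [4]].
Insert 6: appended to row 1. P = [[2, 3, 6], [4]].
Insert 5: 5 bumps 6 from row 1; 6 appends to row 2. P = [[2, 3, 5], [4, 6]].
Insert 7: appended to row 1. P = [[2, 3, 5, 7], [4, 6]].
Insert 1: 1 bumps 2 from row 1; 2 bumps 4 from row 2; 4 starts row 3. P = [[1, 3, 5, 7], [2, 6], [4]].

So P = [[1, 3, 5, 7], [2, 6], [4]].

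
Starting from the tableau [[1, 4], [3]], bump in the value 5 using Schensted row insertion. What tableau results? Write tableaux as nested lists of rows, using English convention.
[[1, 4, 5], [3]]

5 is larger than every entry of row 1, so it is appended to row 1. The new tableau is [[1, 4, 5], [3]].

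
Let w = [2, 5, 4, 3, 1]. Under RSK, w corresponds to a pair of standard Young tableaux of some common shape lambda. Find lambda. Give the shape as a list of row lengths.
Row-insert each entry into an empty tableau.

After inserting 2: P = [[2]].
After inserting 5: P = [[2, 5]].
After inserting 4: P = [[2, 4], [5]].
After inserting 3: P = [[2, 3], [4], [5]].
After inserting 1: P = [[1, 3], [2], [4], [5]].

The final insertion tableau P = [[1, 3], [2], [4], [5]] has shape [2, 1, 1, 1].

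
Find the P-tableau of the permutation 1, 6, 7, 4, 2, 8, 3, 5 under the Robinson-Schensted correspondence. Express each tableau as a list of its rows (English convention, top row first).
P = [[1, 2, 3, 5], [4, 7, 8], [6]]

Insert 1: appended to row 1. P = [[1]].
Insert 6: appended to row 1. P = [[1, 6]].
Insert 7: appended to row 1. P = [[1, 6, 7]].
Insert 4: 4 bumps 6 from row 1; 6 starts row 2. P = [[1, 4, 7], [6]].
Insert 2: 2 bumps 4 from row 1; 4 bumps 6 from row 2; 6 starts row 3. P = [[1, 2, 7], [4], [6]].
Insert 8: appended to row 1. P = [[1, 2, 7, 8], [4], [6]].
Insert 3: 3 bumps 7 from row 1; 7 appends to row 2. P = [[1, 2, 3, 8], [4, 7], [6]].
Insert 5: 5 bumps 8 from row 1; 8 appends to row 2. P = [[1, 2, 3, 5], [4, 7, 8], [6]].

So P = [[1, 2, 3, 5], [4, 7, 8], [6]].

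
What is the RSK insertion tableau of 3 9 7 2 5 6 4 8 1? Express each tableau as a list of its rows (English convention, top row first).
After inserting 3: P = [[3]].
After inserting 9: P = [[3, 9]].
After inserting 7: P = [[3, 7], [9]].
After inserting 2: P = [[2, 7], [3], [9]].
After inserting 5: P = [[2, 5], [3, 7], [9]].
After inserting 6: P = [[2, 5, 6], [3, 7], [9]].
After inserting 4: P = [[2, 4, 6], [3, 5], [7], [9]].
After inserting 8: P = [[2, 4, 6, 8], [3, 5], [7], [9]].
After inserting 1: P = [[1, 4, 6, 8], [2, 5], [3], [7], [9]].

So P = [[1, 4, 6, 8], [2, 5], [3], [7], [9]].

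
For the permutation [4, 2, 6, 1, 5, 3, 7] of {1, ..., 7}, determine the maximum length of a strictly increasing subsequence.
3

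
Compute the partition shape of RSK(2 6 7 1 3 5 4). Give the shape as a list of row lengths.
[3, 3, 1]

Row-insert each entry into an empty tableau.

After inserting 2: P = [[2]].
After inserting 6: P = [[2, 6]].
After inserting 7: P = [[2, 6, 7]].
After inserting 1: P = [[1, 6, 7], [2]].
After inserting 3: P = [[1, 3, 7], [2, 6]].
After inserting 5: P = [[1, 3, 5], [2, 6, 7]].
After inserting 4: P = [[1, 3, 4], [2, 5, 7], [6]].

The final insertion tableau P = [[1, 3, 4], [2, 5, 7], [6]] has shape [3, 3, 1].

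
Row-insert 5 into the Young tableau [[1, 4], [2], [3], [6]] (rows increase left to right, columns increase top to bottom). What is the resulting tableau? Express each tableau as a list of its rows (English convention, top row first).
5 is larger than every entry of row 1, so it is appended to row 1. The new tableau is [[1, 4, 5], [2], [3], [6]].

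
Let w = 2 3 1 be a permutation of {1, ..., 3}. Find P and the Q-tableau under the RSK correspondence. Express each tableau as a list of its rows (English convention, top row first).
Insert each entry of the permutation into P by Schensted row insertion, recording in Q the position of each new cell.

Insert 2: appended to row 1. P = [[2]].
Insert 3: appended to row 1. P = [[2, 3]].
Insert 1: 1 bumps 2 from row 1; 2 starts row 2. P = [[1, 3], [2]].

So P = [[1, 3], [2]], Q = [[1, 2], [3]].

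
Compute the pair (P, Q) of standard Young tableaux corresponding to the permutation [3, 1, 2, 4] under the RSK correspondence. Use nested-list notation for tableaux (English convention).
P = [[1, 2, 4], [3]], Q = [[1, 3, 4], [2]]

Insert each entry of the permutation into P by Schensted row insertion, recording in Q the position of each new cell.

Insert 3: appended to row 1. P = [[3]].
Insert 1: 1 bumps 3 from row 1; 3 starts row 2. P = [[1], [3]].
Insert 2: appended to row 1. P = [[1, 2], [3]].
Insert 4: appended to row 1. P = [[1, 2, 4], [3]].

So P = [[1, 2, 4], [3]], Q = [[1, 3, 4], [2]].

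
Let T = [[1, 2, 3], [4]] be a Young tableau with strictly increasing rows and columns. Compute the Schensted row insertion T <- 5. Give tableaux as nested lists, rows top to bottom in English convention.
5 is larger than every entry of row 1, so it is appended to row 1. The new tableau is [[1, 2, 3, 5], [4]].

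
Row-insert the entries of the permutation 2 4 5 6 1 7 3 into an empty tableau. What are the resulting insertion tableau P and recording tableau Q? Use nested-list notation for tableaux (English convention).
Insert each entry of the permutation into P by Schensted row insertion, recording in Q the position of each new cell.

After inserting 2: P = [[2]].
After inserting 4: P = [[2, 4]].
After inserting 5: P = [[2, 4, 5]].
After inserting 6: P = [[2, 4, 5, 6]].
After inserting 1: P = [[1, 4, 5, 6], [2]].
After inserting 7: P = [[1, 4, 5, 6, 7], [2]].
After inserting 3: P = [[1, 3, 5, 6, 7], [2, 4]].

So P = [[1, 3, 5, 6, 7], [2, 4]], Q = [[1, 2, 3, 4, 6], [5, 7]].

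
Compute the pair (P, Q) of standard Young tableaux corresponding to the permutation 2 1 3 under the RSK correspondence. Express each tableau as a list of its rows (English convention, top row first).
P = [[1, 3], [2]], Q = [[1, 3], [2]]

Insert each entry of the permutation into P by Schensted row insertion, recording in Q the position of each new cell.

Insert 2: appended to row 1. P = [[2]].
Insert 1: 1 bumps 2 from row 1; 2 starts row 2. P = [[1], [2]].
Insert 3: appended to row 1. P = [[1, 3], [2]].

So P = [[1, 3], [2]], Q = [[1, 3], [2]].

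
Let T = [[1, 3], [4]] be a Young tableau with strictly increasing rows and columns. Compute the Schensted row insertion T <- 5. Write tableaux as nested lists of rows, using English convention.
[[1, 3, 5], [4]]

5 is larger than every entry of row 1, so it is appended to row 1. The new tableau is [[1, 3, 5], [4]].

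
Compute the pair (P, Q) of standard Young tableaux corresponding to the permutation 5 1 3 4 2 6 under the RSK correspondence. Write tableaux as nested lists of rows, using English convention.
Insert each entry of the permutation into P by Schensted row insertion, recording in Q the position of each new cell.

Insert 5: appended to row 1. P = [[5]].
Insert 1: 1 bumps 5 from row 1; 5 starts row 2. P = [[1], [5]].
Insert 3: appended to row 1. P = [[1, 3], [5]].
Insert 4: appended to row 1. P = [[1, 3, 4], [5]].
Insert 2: 2 bumps 3 from row 1; 3 bumps 5 from row 2; 5 starts row 3. P = [[1, 2, 4], [3], [5]].
Insert 6: appended to row 1. P = [[1, 2, 4, 6], [3], [5]].

So P = [[1, 2, 4, 6], [3], [5]], Q = [[1, 3, 4, 6], [2], [5]].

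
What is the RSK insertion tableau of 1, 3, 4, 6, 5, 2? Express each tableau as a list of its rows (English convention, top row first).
P = [[1, 2, 4, 5], [3], [6]]

Insert 1: appended to row 1. P = [[1]].
Insert 3: appended to row 1. P = [[1, 3]].
Insert 4: appended to row 1. P = [[1, 3, 4]].
Insert 6: appended to row 1. P = [[1, 3, 4, 6]].
Insert 5: 5 bumps 6 from row 1; 6 starts row 2. P = [[1, 3, 4, 5], [6]].
Insert 2: 2 bumps 3 from row 1; 3 bumps 6 from row 2; 6 starts row 3. P = [[1, 2, 4, 5], [3], [6]].

So P = [[1, 2, 4, 5], [3], [6]].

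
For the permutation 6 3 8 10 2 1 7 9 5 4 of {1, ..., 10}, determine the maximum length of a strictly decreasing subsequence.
4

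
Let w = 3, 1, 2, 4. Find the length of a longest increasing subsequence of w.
3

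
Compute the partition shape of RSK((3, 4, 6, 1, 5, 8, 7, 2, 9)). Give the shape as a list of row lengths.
Row-insert each entry into an empty tableau.

After inserting 3: P = [[3]].
After inserting 4: P = [[3, 4]].
After inserting 6: P = [[3, 4, 6]].
After inserting 1: P = [[1, 4, 6], [3]].
After inserting 5: P = [[1, 4, 5], [3, 6]].
After inserting 8: P = [[1, 4, 5, 8], [3, 6]].
After inserting 7: P = [[1, 4, 5, 7], [3, 6, 8]].
After inserting 2: P = [[1, 2, 5, 7], [3, 4, 8], [6]].
After inserting 9: P = [[1, 2, 5, 7, 9], [3, 4, 8], [6]].

The final insertion tableau P = [[1, 2, 5, 7, 9], [3, 4, 8], [6]] has shape [5, 3, 1].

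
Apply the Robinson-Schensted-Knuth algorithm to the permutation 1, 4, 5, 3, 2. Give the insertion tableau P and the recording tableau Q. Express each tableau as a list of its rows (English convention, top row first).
Insert each entry of the permutation into P by Schensted row insertion, recording in Q the position of each new cell.

Insert 1: appended to row 1. P = [[1]].
Insert 4: appended to row 1. P = [[1, 4]].
Insert 5: appended to row 1. P = [[1, 4, 5]].
Insert 3: 3 bumps 4 from row 1; 4 starts row 2. P = [[1, 3, 5], [4]].
Insert 2: 2 bumps 3 from row 1; 3 bumps 4 from row 2; 4 starts row 3. P = [[1, 2, 5], [3], [4]].

So P = [[1, 2, 5], [3], [4]], Q = [[1, 2, 3], [4], [5]].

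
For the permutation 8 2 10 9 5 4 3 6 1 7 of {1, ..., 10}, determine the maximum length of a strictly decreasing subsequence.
6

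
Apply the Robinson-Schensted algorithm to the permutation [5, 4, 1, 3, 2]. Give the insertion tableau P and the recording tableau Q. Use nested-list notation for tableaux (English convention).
Insert each entry of the permutation into P by Schensted row insertion, recording in Q the position of each new cell.

After inserting 5: P = [[5]].
After inserting 4: P = [[4], [5]].
After inserting 1: P = [[1], [4], [5]].
After inserting 3: P = [[1, 3], [4], [5]].
After inserting 2: P = [[1, 2], [3], [4], [5]].

So P = [[1, 2], [3], [4], [5]], Q = [[1, 4], [2], [3], [5]].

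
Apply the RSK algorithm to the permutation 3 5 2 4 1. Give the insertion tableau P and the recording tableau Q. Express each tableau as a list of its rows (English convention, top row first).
P = [[1, 4], [2, 5], [3]], Q = [[1, 2], [3, 4], [5]]

Insert each entry of the permutation into P by Schensted row insertion, recording in Q the position of each new cell.

Insert 3: appended to row 1. P = [[3]].
Insert 5: appended to row 1. P = [[3, 5]].
Insert 2: 2 bumps 3 from row 1; 3 starts row 2. P = [[2, 5], [3]].
Insert 4: 4 bumps 5 from row 1; 5 appends to row 2. P = [[2, 4], [3, 5]].
Insert 1: 1 bumps 2 from row 1; 2 bumps 3 from row 2; 3 starts row 3. P = [[1, 4], [2, 5], [3]].

So P = [[1, 4], [2, 5], [3]], Q = [[1, 2], [3, 4], [5]].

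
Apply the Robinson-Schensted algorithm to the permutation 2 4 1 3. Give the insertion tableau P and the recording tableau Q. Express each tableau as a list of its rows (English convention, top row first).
Insert each entry of the permutation into P by Schensted row insertion, recording in Q the position of each new cell.

Insert 2: appended to row 1. P = [[2]].
Insert 4: appended to row 1. P = [[2, 4]].
Insert 1: 1 bumps 2 from row 1; 2 starts row 2. P = [[1, 4], [2]].
Insert 3: 3 bumps 4 from row 1; 4 appends to row 2. P = [[1, 3], [2, 4]].

So P = [[1, 3], [2, 4]], Q = [[1, 2], [3, 4]].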